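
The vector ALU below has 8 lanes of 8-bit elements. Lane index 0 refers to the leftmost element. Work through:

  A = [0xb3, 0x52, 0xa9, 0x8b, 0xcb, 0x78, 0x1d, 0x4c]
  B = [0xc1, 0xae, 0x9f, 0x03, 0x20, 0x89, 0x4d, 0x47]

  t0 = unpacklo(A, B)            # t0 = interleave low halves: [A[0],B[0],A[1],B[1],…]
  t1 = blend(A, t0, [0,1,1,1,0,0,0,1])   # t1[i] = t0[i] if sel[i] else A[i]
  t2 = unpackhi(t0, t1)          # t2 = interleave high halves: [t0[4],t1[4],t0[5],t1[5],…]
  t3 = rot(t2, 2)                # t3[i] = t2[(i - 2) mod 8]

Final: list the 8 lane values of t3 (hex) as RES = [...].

RES = [0x03, 0x03, 0xa9, 0xcb, 0x9f, 0x78, 0x8b, 0x1d]

→ t0 |b3|c1|52|ae|a9|9f|8b|03|
→ t1 |b3|c1|52|ae|cb|78|1d|03|
→ t2 |a9|cb|9f|78|8b|1d|03|03|
→ t3 |03|03|a9|cb|9f|78|8b|1d|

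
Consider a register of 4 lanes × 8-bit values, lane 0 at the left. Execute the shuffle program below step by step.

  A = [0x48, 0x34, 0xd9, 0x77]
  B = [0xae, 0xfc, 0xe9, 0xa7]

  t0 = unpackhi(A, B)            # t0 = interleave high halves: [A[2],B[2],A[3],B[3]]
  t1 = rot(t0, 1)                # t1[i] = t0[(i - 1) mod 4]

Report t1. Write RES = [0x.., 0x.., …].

t0 = [0xd9, 0xe9, 0x77, 0xa7]
t1 = [0xa7, 0xd9, 0xe9, 0x77]

RES = [0xa7, 0xd9, 0xe9, 0x77]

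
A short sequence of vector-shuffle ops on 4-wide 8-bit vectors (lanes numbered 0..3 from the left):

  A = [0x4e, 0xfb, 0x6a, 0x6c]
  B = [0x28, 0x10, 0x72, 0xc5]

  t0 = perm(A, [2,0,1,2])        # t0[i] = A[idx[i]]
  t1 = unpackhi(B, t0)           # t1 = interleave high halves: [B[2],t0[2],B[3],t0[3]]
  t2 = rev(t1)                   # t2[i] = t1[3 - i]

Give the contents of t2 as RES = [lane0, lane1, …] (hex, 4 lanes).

RES = [0x6a, 0xc5, 0xfb, 0x72]

→ t0 |6a|4e|fb|6a|
→ t1 |72|fb|c5|6a|
→ t2 |6a|c5|fb|72|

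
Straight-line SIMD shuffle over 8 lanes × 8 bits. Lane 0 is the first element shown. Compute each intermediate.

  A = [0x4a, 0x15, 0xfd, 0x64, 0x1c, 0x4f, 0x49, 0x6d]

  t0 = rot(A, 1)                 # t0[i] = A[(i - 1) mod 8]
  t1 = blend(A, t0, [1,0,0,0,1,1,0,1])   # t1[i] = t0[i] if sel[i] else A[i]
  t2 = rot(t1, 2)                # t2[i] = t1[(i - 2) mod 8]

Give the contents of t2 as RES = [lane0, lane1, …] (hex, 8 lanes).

RES = [ 0x49  0x49  0x6d  0x15  0xfd  0x64  0x64  0x1c ]

  t0: 6d 4a 15 fd 64 1c 4f 49
  t1: 6d 15 fd 64 64 1c 49 49
  t2: 49 49 6d 15 fd 64 64 1c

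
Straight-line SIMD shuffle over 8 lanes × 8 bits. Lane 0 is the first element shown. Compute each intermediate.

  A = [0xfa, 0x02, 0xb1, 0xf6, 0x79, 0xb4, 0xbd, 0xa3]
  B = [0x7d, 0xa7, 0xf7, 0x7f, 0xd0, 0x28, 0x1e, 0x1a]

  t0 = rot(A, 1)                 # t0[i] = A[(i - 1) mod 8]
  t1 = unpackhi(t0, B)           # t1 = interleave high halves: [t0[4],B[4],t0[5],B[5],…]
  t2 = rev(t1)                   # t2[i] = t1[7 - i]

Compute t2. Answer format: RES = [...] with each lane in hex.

RES = [0x1a, 0xbd, 0x1e, 0xb4, 0x28, 0x79, 0xd0, 0xf6]

t0 = [0xa3, 0xfa, 0x02, 0xb1, 0xf6, 0x79, 0xb4, 0xbd]
t1 = [0xf6, 0xd0, 0x79, 0x28, 0xb4, 0x1e, 0xbd, 0x1a]
t2 = [0x1a, 0xbd, 0x1e, 0xb4, 0x28, 0x79, 0xd0, 0xf6]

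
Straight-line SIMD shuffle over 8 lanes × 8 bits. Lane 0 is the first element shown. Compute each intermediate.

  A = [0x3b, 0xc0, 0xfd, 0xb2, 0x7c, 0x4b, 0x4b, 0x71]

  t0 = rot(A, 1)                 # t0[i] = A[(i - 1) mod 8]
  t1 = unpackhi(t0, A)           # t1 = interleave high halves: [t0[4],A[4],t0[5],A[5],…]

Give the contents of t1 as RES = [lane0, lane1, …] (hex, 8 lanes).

  t0: 71 3b c0 fd b2 7c 4b 4b
  t1: b2 7c 7c 4b 4b 4b 4b 71

RES = [ 0xb2  0x7c  0x7c  0x4b  0x4b  0x4b  0x4b  0x71 ]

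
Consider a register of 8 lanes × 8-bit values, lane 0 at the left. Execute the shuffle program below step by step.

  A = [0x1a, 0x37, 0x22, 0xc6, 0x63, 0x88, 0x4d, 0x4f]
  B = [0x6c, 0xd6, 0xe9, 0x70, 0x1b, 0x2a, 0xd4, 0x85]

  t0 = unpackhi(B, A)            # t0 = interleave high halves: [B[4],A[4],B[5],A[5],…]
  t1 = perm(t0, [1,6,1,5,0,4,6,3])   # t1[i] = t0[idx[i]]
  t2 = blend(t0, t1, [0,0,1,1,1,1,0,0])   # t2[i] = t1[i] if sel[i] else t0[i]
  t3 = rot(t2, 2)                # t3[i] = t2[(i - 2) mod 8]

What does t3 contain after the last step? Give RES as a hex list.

t0 = [0x1b, 0x63, 0x2a, 0x88, 0xd4, 0x4d, 0x85, 0x4f]
t1 = [0x63, 0x85, 0x63, 0x4d, 0x1b, 0xd4, 0x85, 0x88]
t2 = [0x1b, 0x63, 0x63, 0x4d, 0x1b, 0xd4, 0x85, 0x4f]
t3 = [0x85, 0x4f, 0x1b, 0x63, 0x63, 0x4d, 0x1b, 0xd4]

RES = [ 0x85  0x4f  0x1b  0x63  0x63  0x4d  0x1b  0xd4 ]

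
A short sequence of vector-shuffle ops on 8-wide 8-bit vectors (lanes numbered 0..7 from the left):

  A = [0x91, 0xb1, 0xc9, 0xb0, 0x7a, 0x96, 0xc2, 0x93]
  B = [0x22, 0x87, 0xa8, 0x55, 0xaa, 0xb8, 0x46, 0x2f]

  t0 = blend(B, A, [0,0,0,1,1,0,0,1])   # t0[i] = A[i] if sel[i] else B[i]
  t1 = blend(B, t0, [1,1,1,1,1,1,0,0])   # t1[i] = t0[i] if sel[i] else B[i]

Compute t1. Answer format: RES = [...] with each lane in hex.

→ t0 |22|87|a8|b0|7a|b8|46|93|
→ t1 |22|87|a8|b0|7a|b8|46|2f|

RES = [0x22, 0x87, 0xa8, 0xb0, 0x7a, 0xb8, 0x46, 0x2f]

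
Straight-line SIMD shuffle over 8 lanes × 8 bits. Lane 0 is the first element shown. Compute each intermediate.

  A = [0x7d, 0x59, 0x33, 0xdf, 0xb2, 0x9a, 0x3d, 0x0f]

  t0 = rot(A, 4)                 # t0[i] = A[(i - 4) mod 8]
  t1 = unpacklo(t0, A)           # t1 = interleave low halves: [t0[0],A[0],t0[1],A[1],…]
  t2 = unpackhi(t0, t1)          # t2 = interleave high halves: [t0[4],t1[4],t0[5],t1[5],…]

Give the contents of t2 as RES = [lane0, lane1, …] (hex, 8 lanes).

  t0: b2 9a 3d 0f 7d 59 33 df
  t1: b2 7d 9a 59 3d 33 0f df
  t2: 7d 3d 59 33 33 0f df df

RES = [ 0x7d  0x3d  0x59  0x33  0x33  0x0f  0xdf  0xdf ]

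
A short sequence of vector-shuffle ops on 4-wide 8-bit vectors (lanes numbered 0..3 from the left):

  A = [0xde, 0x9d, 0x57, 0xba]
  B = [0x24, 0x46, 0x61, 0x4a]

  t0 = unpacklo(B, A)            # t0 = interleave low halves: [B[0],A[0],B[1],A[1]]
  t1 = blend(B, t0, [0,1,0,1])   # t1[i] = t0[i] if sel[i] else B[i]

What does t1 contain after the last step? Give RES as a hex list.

t0 = [0x24, 0xde, 0x46, 0x9d]
t1 = [0x24, 0xde, 0x61, 0x9d]

RES = [0x24, 0xde, 0x61, 0x9d]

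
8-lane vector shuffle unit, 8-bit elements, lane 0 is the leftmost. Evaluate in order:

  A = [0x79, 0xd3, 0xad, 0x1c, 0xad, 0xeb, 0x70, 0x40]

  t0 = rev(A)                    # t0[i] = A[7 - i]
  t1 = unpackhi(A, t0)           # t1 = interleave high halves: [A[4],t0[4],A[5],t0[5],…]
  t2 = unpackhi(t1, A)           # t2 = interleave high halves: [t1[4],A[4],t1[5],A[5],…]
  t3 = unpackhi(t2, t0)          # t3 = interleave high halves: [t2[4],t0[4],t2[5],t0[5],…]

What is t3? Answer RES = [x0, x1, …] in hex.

RES = [0x40, 0x1c, 0x70, 0xad, 0x79, 0xd3, 0x40, 0x79]

t0 = [0x40, 0x70, 0xeb, 0xad, 0x1c, 0xad, 0xd3, 0x79]
t1 = [0xad, 0x1c, 0xeb, 0xad, 0x70, 0xd3, 0x40, 0x79]
t2 = [0x70, 0xad, 0xd3, 0xeb, 0x40, 0x70, 0x79, 0x40]
t3 = [0x40, 0x1c, 0x70, 0xad, 0x79, 0xd3, 0x40, 0x79]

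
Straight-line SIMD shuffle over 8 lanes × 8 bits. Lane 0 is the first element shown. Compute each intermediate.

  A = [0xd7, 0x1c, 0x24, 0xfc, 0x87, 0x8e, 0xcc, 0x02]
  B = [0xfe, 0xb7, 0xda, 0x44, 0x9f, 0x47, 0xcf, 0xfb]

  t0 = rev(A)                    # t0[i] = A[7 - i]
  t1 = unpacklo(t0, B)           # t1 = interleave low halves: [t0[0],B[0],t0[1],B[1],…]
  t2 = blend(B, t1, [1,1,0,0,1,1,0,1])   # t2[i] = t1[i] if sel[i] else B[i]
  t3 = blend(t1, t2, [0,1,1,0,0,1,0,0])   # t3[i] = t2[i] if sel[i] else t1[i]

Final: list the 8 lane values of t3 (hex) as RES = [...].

RES = [0x02, 0xfe, 0xda, 0xb7, 0x8e, 0xda, 0x87, 0x44]

→ t0 |02|cc|8e|87|fc|24|1c|d7|
→ t1 |02|fe|cc|b7|8e|da|87|44|
→ t2 |02|fe|da|44|8e|da|cf|44|
→ t3 |02|fe|da|b7|8e|da|87|44|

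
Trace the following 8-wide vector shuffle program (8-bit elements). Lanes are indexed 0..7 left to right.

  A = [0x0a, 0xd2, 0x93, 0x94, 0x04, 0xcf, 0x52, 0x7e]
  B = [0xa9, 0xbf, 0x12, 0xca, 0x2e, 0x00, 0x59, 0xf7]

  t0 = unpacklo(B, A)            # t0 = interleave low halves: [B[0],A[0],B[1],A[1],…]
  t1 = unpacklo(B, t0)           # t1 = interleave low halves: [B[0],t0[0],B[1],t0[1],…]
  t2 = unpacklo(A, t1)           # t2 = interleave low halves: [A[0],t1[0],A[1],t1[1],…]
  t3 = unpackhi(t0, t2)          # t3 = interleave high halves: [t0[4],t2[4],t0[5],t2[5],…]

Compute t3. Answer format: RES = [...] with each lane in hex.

→ t0 |a9|0a|bf|d2|12|93|ca|94|
→ t1 |a9|a9|bf|0a|12|bf|ca|d2|
→ t2 |0a|a9|d2|a9|93|bf|94|0a|
→ t3 |12|93|93|bf|ca|94|94|0a|

RES = [0x12, 0x93, 0x93, 0xbf, 0xca, 0x94, 0x94, 0x0a]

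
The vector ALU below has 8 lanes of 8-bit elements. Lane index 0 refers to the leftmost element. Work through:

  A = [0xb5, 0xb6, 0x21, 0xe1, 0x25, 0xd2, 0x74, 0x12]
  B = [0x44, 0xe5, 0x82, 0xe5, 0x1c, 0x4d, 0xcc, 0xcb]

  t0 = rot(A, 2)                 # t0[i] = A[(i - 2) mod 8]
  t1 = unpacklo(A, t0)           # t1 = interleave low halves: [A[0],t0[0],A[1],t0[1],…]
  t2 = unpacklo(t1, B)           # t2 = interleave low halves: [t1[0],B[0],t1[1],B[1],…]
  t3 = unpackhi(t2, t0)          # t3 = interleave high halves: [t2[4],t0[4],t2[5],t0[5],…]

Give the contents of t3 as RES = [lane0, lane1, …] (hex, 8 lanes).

  t0: 74 12 b5 b6 21 e1 25 d2
  t1: b5 74 b6 12 21 b5 e1 b6
  t2: b5 44 74 e5 b6 82 12 e5
  t3: b6 21 82 e1 12 25 e5 d2

RES = [0xb6, 0x21, 0x82, 0xe1, 0x12, 0x25, 0xe5, 0xd2]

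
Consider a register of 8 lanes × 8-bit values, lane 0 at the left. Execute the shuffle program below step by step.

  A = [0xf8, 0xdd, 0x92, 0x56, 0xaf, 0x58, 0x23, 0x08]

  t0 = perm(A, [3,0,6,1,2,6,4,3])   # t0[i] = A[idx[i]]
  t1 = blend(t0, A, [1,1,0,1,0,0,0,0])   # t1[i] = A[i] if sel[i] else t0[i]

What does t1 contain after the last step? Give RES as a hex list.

t0 = [0x56, 0xf8, 0x23, 0xdd, 0x92, 0x23, 0xaf, 0x56]
t1 = [0xf8, 0xdd, 0x23, 0x56, 0x92, 0x23, 0xaf, 0x56]

RES = [0xf8, 0xdd, 0x23, 0x56, 0x92, 0x23, 0xaf, 0x56]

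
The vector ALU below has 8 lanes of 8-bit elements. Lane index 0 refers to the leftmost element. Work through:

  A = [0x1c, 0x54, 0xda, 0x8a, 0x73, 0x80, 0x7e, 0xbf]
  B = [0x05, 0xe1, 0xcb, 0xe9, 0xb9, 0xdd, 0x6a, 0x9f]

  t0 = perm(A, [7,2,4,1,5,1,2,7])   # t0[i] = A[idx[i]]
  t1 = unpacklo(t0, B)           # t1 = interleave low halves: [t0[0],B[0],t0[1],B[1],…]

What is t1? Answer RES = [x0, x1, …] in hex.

RES = [0xbf, 0x05, 0xda, 0xe1, 0x73, 0xcb, 0x54, 0xe9]

t0 = [0xbf, 0xda, 0x73, 0x54, 0x80, 0x54, 0xda, 0xbf]
t1 = [0xbf, 0x05, 0xda, 0xe1, 0x73, 0xcb, 0x54, 0xe9]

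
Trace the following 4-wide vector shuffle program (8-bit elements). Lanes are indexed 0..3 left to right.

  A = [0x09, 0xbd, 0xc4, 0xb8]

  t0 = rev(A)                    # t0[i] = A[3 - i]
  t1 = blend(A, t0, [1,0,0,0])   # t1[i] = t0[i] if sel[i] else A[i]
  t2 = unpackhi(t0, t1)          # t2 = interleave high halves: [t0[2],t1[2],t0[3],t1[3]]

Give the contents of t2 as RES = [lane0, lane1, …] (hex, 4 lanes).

RES = [0xbd, 0xc4, 0x09, 0xb8]

→ t0 |b8|c4|bd|09|
→ t1 |b8|bd|c4|b8|
→ t2 |bd|c4|09|b8|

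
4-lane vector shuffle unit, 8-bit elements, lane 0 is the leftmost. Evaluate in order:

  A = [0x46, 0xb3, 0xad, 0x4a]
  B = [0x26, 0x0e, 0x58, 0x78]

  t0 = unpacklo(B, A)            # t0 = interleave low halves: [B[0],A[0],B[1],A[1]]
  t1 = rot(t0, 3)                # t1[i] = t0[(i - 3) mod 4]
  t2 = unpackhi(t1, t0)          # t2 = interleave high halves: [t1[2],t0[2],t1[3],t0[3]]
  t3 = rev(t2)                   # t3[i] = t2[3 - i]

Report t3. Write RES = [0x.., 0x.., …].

RES = [ 0xb3  0x26  0x0e  0xb3 ]

t0 = [0x26, 0x46, 0x0e, 0xb3]
t1 = [0x46, 0x0e, 0xb3, 0x26]
t2 = [0xb3, 0x0e, 0x26, 0xb3]
t3 = [0xb3, 0x26, 0x0e, 0xb3]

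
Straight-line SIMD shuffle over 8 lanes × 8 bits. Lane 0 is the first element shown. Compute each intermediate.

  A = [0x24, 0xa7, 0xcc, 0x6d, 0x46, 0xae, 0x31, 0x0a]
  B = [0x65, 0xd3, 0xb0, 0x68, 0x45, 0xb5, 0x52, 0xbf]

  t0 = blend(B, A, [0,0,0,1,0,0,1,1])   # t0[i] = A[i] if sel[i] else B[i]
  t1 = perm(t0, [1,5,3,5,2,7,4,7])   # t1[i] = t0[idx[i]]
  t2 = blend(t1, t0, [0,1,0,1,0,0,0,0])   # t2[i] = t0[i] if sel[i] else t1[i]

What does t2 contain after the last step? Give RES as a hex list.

t0 = [0x65, 0xd3, 0xb0, 0x6d, 0x45, 0xb5, 0x31, 0x0a]
t1 = [0xd3, 0xb5, 0x6d, 0xb5, 0xb0, 0x0a, 0x45, 0x0a]
t2 = [0xd3, 0xd3, 0x6d, 0x6d, 0xb0, 0x0a, 0x45, 0x0a]

RES = [0xd3, 0xd3, 0x6d, 0x6d, 0xb0, 0x0a, 0x45, 0x0a]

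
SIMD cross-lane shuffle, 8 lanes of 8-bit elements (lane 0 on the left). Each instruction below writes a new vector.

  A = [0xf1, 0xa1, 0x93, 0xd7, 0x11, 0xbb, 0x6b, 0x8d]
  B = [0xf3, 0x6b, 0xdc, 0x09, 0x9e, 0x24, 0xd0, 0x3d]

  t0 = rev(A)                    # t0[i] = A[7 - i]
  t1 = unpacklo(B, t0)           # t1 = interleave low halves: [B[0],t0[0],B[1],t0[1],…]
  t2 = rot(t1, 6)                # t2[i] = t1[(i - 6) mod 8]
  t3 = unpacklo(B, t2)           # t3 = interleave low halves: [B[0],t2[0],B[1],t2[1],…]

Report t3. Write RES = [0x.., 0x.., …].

→ t0 |8d|6b|bb|11|d7|93|a1|f1|
→ t1 |f3|8d|6b|6b|dc|bb|09|11|
→ t2 |6b|6b|dc|bb|09|11|f3|8d|
→ t3 |f3|6b|6b|6b|dc|dc|09|bb|

RES = [0xf3, 0x6b, 0x6b, 0x6b, 0xdc, 0xdc, 0x09, 0xbb]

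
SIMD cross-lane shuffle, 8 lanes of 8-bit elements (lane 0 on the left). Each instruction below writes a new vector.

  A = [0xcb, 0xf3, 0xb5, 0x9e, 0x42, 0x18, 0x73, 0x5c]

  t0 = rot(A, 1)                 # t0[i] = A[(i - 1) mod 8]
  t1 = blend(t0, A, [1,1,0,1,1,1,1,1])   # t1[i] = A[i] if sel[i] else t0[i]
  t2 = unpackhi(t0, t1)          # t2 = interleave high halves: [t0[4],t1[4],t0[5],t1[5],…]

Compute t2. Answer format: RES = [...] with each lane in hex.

→ t0 |5c|cb|f3|b5|9e|42|18|73|
→ t1 |cb|f3|f3|9e|42|18|73|5c|
→ t2 |9e|42|42|18|18|73|73|5c|

RES = [ 0x9e  0x42  0x42  0x18  0x18  0x73  0x73  0x5c ]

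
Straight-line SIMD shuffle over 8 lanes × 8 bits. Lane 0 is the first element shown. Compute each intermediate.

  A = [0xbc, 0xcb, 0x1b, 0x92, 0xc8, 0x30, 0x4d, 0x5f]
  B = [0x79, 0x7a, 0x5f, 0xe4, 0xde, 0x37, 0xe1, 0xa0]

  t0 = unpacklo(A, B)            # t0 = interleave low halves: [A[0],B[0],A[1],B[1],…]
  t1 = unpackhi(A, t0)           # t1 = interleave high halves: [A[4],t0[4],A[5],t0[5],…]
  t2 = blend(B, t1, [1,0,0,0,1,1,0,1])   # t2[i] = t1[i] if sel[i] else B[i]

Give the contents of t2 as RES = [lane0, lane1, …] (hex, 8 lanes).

t0 = [0xbc, 0x79, 0xcb, 0x7a, 0x1b, 0x5f, 0x92, 0xe4]
t1 = [0xc8, 0x1b, 0x30, 0x5f, 0x4d, 0x92, 0x5f, 0xe4]
t2 = [0xc8, 0x7a, 0x5f, 0xe4, 0x4d, 0x92, 0xe1, 0xe4]

RES = [ 0xc8  0x7a  0x5f  0xe4  0x4d  0x92  0xe1  0xe4 ]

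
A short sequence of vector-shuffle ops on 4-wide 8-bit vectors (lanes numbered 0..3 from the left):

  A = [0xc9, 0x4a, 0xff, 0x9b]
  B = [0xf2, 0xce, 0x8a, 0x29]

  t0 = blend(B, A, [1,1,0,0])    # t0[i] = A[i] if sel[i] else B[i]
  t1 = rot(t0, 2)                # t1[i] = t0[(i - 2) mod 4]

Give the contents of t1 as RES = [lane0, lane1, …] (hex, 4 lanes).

RES = [ 0x8a  0x29  0xc9  0x4a ]

t0 = [0xc9, 0x4a, 0x8a, 0x29]
t1 = [0x8a, 0x29, 0xc9, 0x4a]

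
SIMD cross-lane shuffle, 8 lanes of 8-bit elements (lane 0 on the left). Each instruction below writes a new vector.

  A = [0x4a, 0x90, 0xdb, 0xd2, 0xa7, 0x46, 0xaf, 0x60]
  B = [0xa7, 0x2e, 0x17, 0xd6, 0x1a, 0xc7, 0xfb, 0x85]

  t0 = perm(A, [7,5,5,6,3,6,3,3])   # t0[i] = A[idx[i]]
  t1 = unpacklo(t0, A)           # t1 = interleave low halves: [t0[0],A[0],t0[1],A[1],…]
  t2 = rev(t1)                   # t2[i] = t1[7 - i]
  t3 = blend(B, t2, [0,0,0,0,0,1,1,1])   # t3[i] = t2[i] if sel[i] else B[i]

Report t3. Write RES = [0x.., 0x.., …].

RES = [0xa7, 0x2e, 0x17, 0xd6, 0x1a, 0x46, 0x4a, 0x60]

  t0: 60 46 46 af d2 af d2 d2
  t1: 60 4a 46 90 46 db af d2
  t2: d2 af db 46 90 46 4a 60
  t3: a7 2e 17 d6 1a 46 4a 60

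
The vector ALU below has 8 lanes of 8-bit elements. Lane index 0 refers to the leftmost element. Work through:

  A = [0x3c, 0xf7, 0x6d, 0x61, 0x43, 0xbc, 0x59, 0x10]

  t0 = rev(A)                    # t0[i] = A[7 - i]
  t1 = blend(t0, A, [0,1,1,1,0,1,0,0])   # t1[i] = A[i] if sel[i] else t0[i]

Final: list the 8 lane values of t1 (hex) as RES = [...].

  t0: 10 59 bc 43 61 6d f7 3c
  t1: 10 f7 6d 61 61 bc f7 3c

RES = [0x10, 0xf7, 0x6d, 0x61, 0x61, 0xbc, 0xf7, 0x3c]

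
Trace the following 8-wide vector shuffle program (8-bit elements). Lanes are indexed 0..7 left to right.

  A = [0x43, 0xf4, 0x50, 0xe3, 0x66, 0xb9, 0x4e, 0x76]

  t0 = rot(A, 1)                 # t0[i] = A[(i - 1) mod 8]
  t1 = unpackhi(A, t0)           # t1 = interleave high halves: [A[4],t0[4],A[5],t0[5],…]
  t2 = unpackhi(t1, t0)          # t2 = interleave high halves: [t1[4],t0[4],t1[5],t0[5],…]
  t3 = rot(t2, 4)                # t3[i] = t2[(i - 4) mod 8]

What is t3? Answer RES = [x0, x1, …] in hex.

RES = [ 0x76  0xb9  0x4e  0x4e  0x4e  0xe3  0xb9  0x66 ]

  t0: 76 43 f4 50 e3 66 b9 4e
  t1: 66 e3 b9 66 4e b9 76 4e
  t2: 4e e3 b9 66 76 b9 4e 4e
  t3: 76 b9 4e 4e 4e e3 b9 66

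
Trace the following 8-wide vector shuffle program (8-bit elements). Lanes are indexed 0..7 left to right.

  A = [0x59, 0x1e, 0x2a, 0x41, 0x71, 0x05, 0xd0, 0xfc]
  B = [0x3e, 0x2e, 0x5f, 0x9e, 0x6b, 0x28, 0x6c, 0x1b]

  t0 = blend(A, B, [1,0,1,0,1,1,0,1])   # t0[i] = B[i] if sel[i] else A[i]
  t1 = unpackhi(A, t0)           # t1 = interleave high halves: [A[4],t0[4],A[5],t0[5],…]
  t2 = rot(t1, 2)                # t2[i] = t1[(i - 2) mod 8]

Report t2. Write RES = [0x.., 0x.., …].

RES = [0xfc, 0x1b, 0x71, 0x6b, 0x05, 0x28, 0xd0, 0xd0]

t0 = [0x3e, 0x1e, 0x5f, 0x41, 0x6b, 0x28, 0xd0, 0x1b]
t1 = [0x71, 0x6b, 0x05, 0x28, 0xd0, 0xd0, 0xfc, 0x1b]
t2 = [0xfc, 0x1b, 0x71, 0x6b, 0x05, 0x28, 0xd0, 0xd0]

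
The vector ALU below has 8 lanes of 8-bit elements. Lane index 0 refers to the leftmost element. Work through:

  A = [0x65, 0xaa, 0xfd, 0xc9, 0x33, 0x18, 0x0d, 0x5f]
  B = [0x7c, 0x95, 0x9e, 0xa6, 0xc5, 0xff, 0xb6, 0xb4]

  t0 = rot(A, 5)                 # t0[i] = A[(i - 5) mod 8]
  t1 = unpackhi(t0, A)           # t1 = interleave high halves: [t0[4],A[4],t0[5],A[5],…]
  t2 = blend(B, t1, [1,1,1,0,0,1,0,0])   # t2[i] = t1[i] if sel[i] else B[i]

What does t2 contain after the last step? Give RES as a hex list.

  t0: c9 33 18 0d 5f 65 aa fd
  t1: 5f 33 65 18 aa 0d fd 5f
  t2: 5f 33 65 a6 c5 0d b6 b4

RES = [0x5f, 0x33, 0x65, 0xa6, 0xc5, 0x0d, 0xb6, 0xb4]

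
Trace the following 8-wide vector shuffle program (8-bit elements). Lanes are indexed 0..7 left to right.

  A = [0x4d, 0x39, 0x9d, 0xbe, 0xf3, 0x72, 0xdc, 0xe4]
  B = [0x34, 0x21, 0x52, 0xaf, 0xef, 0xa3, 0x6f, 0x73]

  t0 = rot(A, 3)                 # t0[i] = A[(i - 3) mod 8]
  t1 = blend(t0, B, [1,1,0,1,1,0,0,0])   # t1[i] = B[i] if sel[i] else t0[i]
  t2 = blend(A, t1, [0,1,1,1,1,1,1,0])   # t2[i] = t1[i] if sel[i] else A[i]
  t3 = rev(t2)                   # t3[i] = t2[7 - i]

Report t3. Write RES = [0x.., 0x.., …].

RES = [0xe4, 0xbe, 0x9d, 0xef, 0xaf, 0xe4, 0x21, 0x4d]

  t0: 72 dc e4 4d 39 9d be f3
  t1: 34 21 e4 af ef 9d be f3
  t2: 4d 21 e4 af ef 9d be e4
  t3: e4 be 9d ef af e4 21 4d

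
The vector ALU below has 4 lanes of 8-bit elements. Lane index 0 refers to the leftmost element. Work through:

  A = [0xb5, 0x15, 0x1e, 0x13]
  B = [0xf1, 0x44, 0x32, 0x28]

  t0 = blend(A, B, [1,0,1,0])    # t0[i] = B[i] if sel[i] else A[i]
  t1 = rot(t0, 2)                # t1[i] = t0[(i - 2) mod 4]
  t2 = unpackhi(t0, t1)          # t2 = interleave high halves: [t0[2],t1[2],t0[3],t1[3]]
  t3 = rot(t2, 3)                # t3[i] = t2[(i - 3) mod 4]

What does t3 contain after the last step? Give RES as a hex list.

→ t0 |f1|15|32|13|
→ t1 |32|13|f1|15|
→ t2 |32|f1|13|15|
→ t3 |f1|13|15|32|

RES = [ 0xf1  0x13  0x15  0x32 ]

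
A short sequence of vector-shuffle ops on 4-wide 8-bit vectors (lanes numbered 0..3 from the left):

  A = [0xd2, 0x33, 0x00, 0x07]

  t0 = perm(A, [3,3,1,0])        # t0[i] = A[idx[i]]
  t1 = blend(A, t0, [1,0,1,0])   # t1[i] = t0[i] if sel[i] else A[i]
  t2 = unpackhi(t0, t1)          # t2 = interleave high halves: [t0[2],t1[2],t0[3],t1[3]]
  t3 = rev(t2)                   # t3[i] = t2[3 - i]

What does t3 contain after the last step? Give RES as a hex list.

→ t0 |07|07|33|d2|
→ t1 |07|33|33|07|
→ t2 |33|33|d2|07|
→ t3 |07|d2|33|33|

RES = [ 0x07  0xd2  0x33  0x33 ]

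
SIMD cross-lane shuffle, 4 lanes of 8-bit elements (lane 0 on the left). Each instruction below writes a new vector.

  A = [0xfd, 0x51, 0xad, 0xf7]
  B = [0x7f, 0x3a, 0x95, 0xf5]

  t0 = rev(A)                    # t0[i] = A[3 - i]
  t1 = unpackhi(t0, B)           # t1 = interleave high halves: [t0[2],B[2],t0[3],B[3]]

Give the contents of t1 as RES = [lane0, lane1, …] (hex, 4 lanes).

→ t0 |f7|ad|51|fd|
→ t1 |51|95|fd|f5|

RES = [0x51, 0x95, 0xfd, 0xf5]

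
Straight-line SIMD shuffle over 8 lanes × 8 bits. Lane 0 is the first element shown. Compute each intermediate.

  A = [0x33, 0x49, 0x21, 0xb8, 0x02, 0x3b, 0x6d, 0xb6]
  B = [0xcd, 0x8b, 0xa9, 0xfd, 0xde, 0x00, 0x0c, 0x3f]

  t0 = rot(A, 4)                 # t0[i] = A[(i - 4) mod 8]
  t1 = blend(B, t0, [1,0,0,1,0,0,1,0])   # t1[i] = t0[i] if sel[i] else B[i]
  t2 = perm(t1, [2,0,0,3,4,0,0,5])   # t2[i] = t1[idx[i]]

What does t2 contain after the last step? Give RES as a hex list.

→ t0 |02|3b|6d|b6|33|49|21|b8|
→ t1 |02|8b|a9|b6|de|00|21|3f|
→ t2 |a9|02|02|b6|de|02|02|00|

RES = [0xa9, 0x02, 0x02, 0xb6, 0xde, 0x02, 0x02, 0x00]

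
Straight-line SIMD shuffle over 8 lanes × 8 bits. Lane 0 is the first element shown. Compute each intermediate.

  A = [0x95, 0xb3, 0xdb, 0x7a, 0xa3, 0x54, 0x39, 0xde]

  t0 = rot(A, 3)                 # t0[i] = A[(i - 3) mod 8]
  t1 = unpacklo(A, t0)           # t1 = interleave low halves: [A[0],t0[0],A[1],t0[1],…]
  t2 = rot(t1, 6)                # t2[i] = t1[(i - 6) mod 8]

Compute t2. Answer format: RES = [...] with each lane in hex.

RES = [0xb3, 0x39, 0xdb, 0xde, 0x7a, 0x95, 0x95, 0x54]

t0 = [0x54, 0x39, 0xde, 0x95, 0xb3, 0xdb, 0x7a, 0xa3]
t1 = [0x95, 0x54, 0xb3, 0x39, 0xdb, 0xde, 0x7a, 0x95]
t2 = [0xb3, 0x39, 0xdb, 0xde, 0x7a, 0x95, 0x95, 0x54]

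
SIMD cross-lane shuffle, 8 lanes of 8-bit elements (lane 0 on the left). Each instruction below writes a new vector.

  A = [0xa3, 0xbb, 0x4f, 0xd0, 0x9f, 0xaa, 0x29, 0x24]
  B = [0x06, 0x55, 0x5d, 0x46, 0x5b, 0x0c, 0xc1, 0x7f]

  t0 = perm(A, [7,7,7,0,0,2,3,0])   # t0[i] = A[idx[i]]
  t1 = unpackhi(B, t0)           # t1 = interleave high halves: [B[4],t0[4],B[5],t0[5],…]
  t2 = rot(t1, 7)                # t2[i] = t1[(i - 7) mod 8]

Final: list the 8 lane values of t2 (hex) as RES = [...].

RES = [ 0xa3  0x0c  0x4f  0xc1  0xd0  0x7f  0xa3  0x5b ]

  t0: 24 24 24 a3 a3 4f d0 a3
  t1: 5b a3 0c 4f c1 d0 7f a3
  t2: a3 0c 4f c1 d0 7f a3 5b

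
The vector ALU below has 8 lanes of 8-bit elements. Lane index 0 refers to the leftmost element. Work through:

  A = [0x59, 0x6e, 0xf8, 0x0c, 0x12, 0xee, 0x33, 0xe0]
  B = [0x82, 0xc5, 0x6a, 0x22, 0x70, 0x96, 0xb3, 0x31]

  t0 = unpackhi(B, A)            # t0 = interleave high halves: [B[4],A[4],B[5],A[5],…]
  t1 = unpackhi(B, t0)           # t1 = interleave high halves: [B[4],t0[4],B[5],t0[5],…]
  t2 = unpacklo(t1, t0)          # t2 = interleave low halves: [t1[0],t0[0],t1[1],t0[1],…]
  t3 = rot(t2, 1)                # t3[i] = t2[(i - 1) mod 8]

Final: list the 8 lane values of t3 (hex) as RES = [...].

→ t0 |70|12|96|ee|b3|33|31|e0|
→ t1 |70|b3|96|33|b3|31|31|e0|
→ t2 |70|70|b3|12|96|96|33|ee|
→ t3 |ee|70|70|b3|12|96|96|33|

RES = [0xee, 0x70, 0x70, 0xb3, 0x12, 0x96, 0x96, 0x33]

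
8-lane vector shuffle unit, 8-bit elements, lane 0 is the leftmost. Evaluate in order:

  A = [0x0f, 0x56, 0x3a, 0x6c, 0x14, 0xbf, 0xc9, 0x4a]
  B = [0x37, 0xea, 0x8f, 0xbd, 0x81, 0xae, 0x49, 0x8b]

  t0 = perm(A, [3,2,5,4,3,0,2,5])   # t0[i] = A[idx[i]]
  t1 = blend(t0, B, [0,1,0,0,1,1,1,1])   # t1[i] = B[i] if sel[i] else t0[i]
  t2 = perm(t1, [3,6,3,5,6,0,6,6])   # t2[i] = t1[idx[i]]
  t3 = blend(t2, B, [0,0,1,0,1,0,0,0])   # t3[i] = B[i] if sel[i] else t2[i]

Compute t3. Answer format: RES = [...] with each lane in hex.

t0 = [0x6c, 0x3a, 0xbf, 0x14, 0x6c, 0x0f, 0x3a, 0xbf]
t1 = [0x6c, 0xea, 0xbf, 0x14, 0x81, 0xae, 0x49, 0x8b]
t2 = [0x14, 0x49, 0x14, 0xae, 0x49, 0x6c, 0x49, 0x49]
t3 = [0x14, 0x49, 0x8f, 0xae, 0x81, 0x6c, 0x49, 0x49]

RES = [ 0x14  0x49  0x8f  0xae  0x81  0x6c  0x49  0x49 ]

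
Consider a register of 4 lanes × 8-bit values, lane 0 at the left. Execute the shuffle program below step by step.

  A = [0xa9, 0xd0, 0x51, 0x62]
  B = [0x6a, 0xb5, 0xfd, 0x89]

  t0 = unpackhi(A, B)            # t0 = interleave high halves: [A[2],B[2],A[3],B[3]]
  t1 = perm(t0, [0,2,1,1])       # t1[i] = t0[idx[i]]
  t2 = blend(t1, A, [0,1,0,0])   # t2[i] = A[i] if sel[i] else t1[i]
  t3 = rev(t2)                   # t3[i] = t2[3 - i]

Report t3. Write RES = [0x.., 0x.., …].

RES = [ 0xfd  0xfd  0xd0  0x51 ]

t0 = [0x51, 0xfd, 0x62, 0x89]
t1 = [0x51, 0x62, 0xfd, 0xfd]
t2 = [0x51, 0xd0, 0xfd, 0xfd]
t3 = [0xfd, 0xfd, 0xd0, 0x51]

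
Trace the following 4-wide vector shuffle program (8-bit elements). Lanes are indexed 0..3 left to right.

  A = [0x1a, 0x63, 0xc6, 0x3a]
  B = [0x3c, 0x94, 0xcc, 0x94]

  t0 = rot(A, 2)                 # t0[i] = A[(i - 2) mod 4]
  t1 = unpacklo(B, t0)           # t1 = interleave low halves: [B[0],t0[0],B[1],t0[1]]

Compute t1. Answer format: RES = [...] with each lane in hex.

RES = [ 0x3c  0xc6  0x94  0x3a ]

  t0: c6 3a 1a 63
  t1: 3c c6 94 3a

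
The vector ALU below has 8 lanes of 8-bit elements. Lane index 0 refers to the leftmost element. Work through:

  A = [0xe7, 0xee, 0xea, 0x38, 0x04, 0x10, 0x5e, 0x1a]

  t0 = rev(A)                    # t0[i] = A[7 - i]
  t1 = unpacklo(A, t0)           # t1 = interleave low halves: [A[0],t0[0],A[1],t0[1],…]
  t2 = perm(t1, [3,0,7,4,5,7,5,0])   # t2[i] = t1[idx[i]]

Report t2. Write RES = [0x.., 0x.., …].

→ t0 |1a|5e|10|04|38|ea|ee|e7|
→ t1 |e7|1a|ee|5e|ea|10|38|04|
→ t2 |5e|e7|04|ea|10|04|10|e7|

RES = [0x5e, 0xe7, 0x04, 0xea, 0x10, 0x04, 0x10, 0xe7]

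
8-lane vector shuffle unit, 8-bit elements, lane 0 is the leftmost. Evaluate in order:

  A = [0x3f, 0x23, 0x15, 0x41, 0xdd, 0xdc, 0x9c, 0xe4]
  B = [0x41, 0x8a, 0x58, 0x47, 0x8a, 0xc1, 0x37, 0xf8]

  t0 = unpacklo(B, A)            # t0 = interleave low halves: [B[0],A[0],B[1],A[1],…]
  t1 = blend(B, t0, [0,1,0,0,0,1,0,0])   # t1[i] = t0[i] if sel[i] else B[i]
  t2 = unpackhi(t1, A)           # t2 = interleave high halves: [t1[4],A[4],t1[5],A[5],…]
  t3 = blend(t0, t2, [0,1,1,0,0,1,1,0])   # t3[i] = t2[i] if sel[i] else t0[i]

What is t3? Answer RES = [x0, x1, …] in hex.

  t0: 41 3f 8a 23 58 15 47 41
  t1: 41 3f 58 47 8a 15 37 f8
  t2: 8a dd 15 dc 37 9c f8 e4
  t3: 41 dd 15 23 58 9c f8 41

RES = [0x41, 0xdd, 0x15, 0x23, 0x58, 0x9c, 0xf8, 0x41]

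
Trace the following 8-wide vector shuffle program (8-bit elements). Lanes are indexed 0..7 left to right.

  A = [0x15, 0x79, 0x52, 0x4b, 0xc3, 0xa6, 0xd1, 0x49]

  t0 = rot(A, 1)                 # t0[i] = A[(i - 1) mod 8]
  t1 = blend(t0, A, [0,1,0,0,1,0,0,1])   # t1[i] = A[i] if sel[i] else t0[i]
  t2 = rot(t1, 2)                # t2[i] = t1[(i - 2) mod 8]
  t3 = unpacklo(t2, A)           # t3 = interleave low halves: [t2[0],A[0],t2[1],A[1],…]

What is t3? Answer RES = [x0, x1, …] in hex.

RES = [0xa6, 0x15, 0x49, 0x79, 0x49, 0x52, 0x79, 0x4b]

→ t0 |49|15|79|52|4b|c3|a6|d1|
→ t1 |49|79|79|52|c3|c3|a6|49|
→ t2 |a6|49|49|79|79|52|c3|c3|
→ t3 |a6|15|49|79|49|52|79|4b|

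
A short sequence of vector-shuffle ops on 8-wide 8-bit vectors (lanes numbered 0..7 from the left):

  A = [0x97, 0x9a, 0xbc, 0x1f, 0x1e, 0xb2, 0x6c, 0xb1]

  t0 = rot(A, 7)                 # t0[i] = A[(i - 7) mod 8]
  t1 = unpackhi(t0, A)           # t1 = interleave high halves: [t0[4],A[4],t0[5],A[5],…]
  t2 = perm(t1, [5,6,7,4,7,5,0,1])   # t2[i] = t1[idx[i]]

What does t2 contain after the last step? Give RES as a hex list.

RES = [0x6c, 0x97, 0xb1, 0xb1, 0xb1, 0x6c, 0xb2, 0x1e]

→ t0 |9a|bc|1f|1e|b2|6c|b1|97|
→ t1 |b2|1e|6c|b2|b1|6c|97|b1|
→ t2 |6c|97|b1|b1|b1|6c|b2|1e|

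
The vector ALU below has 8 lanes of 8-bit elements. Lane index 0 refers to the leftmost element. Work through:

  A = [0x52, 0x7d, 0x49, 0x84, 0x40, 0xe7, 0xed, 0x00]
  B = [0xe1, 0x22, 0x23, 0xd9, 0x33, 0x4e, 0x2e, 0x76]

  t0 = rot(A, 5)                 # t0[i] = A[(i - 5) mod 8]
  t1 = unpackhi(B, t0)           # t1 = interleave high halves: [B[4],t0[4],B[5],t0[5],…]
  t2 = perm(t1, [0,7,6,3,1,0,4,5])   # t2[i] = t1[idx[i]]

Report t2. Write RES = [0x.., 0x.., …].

t0 = [0x84, 0x40, 0xe7, 0xed, 0x00, 0x52, 0x7d, 0x49]
t1 = [0x33, 0x00, 0x4e, 0x52, 0x2e, 0x7d, 0x76, 0x49]
t2 = [0x33, 0x49, 0x76, 0x52, 0x00, 0x33, 0x2e, 0x7d]

RES = [ 0x33  0x49  0x76  0x52  0x00  0x33  0x2e  0x7d ]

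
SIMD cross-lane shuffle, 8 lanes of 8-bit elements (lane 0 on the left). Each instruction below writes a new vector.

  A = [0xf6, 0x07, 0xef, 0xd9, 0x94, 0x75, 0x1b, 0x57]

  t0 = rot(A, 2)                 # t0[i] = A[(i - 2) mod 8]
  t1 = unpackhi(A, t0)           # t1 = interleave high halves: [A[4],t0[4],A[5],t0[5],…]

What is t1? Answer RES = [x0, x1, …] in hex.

→ t0 |1b|57|f6|07|ef|d9|94|75|
→ t1 |94|ef|75|d9|1b|94|57|75|

RES = [ 0x94  0xef  0x75  0xd9  0x1b  0x94  0x57  0x75 ]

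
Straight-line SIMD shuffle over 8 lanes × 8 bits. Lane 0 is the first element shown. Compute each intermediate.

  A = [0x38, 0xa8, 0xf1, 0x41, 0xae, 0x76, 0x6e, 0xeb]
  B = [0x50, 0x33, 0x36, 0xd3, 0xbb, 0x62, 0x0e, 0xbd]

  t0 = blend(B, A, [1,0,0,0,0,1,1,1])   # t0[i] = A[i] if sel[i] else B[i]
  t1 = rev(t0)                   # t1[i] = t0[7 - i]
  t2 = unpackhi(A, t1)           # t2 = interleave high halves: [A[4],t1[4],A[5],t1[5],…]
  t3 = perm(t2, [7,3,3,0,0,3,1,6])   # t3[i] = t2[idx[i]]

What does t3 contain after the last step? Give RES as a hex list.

→ t0 |38|33|36|d3|bb|76|6e|eb|
→ t1 |eb|6e|76|bb|d3|36|33|38|
→ t2 |ae|d3|76|36|6e|33|eb|38|
→ t3 |38|36|36|ae|ae|36|d3|eb|

RES = [0x38, 0x36, 0x36, 0xae, 0xae, 0x36, 0xd3, 0xeb]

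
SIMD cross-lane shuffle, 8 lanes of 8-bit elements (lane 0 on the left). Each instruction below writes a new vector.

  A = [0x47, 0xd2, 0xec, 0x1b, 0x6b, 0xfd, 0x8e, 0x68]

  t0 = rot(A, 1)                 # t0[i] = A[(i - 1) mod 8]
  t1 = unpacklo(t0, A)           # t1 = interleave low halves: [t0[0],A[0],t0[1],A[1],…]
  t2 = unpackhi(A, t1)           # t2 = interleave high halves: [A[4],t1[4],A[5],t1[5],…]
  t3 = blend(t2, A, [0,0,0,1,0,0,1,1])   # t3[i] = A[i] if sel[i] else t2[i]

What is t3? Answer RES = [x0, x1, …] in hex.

RES = [0x6b, 0xd2, 0xfd, 0x1b, 0x8e, 0xec, 0x8e, 0x68]

t0 = [0x68, 0x47, 0xd2, 0xec, 0x1b, 0x6b, 0xfd, 0x8e]
t1 = [0x68, 0x47, 0x47, 0xd2, 0xd2, 0xec, 0xec, 0x1b]
t2 = [0x6b, 0xd2, 0xfd, 0xec, 0x8e, 0xec, 0x68, 0x1b]
t3 = [0x6b, 0xd2, 0xfd, 0x1b, 0x8e, 0xec, 0x8e, 0x68]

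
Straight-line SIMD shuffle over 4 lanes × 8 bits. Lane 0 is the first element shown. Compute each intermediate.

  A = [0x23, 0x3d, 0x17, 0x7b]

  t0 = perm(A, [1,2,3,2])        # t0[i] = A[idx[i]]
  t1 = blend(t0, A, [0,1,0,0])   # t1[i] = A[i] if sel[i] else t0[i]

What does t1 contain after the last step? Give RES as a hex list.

RES = [0x3d, 0x3d, 0x7b, 0x17]

t0 = [0x3d, 0x17, 0x7b, 0x17]
t1 = [0x3d, 0x3d, 0x7b, 0x17]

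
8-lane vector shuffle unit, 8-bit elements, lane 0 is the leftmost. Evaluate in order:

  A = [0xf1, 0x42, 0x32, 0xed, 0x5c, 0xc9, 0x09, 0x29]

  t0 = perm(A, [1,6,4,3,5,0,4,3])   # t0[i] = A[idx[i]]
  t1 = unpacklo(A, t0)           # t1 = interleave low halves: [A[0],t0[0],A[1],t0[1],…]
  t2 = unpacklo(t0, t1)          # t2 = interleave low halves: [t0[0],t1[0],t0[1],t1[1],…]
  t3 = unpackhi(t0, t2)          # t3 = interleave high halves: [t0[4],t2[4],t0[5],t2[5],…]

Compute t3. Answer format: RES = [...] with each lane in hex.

t0 = [0x42, 0x09, 0x5c, 0xed, 0xc9, 0xf1, 0x5c, 0xed]
t1 = [0xf1, 0x42, 0x42, 0x09, 0x32, 0x5c, 0xed, 0xed]
t2 = [0x42, 0xf1, 0x09, 0x42, 0x5c, 0x42, 0xed, 0x09]
t3 = [0xc9, 0x5c, 0xf1, 0x42, 0x5c, 0xed, 0xed, 0x09]

RES = [0xc9, 0x5c, 0xf1, 0x42, 0x5c, 0xed, 0xed, 0x09]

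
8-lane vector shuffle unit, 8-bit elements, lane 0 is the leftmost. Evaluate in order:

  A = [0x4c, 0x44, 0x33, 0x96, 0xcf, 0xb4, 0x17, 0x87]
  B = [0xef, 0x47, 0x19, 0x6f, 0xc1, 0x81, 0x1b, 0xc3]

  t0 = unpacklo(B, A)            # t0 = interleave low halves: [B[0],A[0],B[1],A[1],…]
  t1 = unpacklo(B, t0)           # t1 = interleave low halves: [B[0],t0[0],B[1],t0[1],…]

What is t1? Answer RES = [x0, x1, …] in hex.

t0 = [0xef, 0x4c, 0x47, 0x44, 0x19, 0x33, 0x6f, 0x96]
t1 = [0xef, 0xef, 0x47, 0x4c, 0x19, 0x47, 0x6f, 0x44]

RES = [0xef, 0xef, 0x47, 0x4c, 0x19, 0x47, 0x6f, 0x44]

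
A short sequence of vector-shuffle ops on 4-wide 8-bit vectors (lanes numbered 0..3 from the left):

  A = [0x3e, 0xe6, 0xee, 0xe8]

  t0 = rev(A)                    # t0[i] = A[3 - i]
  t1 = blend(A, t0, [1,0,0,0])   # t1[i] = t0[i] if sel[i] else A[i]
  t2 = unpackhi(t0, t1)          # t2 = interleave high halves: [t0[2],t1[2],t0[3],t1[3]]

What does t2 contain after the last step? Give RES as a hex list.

RES = [0xe6, 0xee, 0x3e, 0xe8]

→ t0 |e8|ee|e6|3e|
→ t1 |e8|e6|ee|e8|
→ t2 |e6|ee|3e|e8|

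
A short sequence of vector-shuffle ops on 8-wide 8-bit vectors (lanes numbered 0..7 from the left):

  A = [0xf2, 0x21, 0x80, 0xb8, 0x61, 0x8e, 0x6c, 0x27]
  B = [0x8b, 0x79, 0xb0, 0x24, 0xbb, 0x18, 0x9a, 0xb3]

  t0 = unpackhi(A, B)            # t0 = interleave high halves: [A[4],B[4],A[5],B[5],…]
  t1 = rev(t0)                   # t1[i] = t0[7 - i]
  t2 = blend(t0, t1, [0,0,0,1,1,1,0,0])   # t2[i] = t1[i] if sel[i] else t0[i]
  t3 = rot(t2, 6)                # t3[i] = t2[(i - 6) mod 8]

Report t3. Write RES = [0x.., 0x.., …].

→ t0 |61|bb|8e|18|6c|9a|27|b3|
→ t1 |b3|27|9a|6c|18|8e|bb|61|
→ t2 |61|bb|8e|6c|18|8e|27|b3|
→ t3 |8e|6c|18|8e|27|b3|61|bb|

RES = [0x8e, 0x6c, 0x18, 0x8e, 0x27, 0xb3, 0x61, 0xbb]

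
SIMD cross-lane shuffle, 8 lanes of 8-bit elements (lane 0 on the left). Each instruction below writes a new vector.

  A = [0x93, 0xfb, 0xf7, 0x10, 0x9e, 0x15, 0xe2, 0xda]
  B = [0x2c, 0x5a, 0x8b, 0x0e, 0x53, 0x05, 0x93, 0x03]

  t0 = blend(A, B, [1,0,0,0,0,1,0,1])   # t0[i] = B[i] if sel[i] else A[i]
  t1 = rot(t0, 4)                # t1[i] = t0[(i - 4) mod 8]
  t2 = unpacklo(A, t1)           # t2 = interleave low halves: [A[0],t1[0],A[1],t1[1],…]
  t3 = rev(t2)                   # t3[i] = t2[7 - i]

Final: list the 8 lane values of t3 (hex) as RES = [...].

→ t0 |2c|fb|f7|10|9e|05|e2|03|
→ t1 |9e|05|e2|03|2c|fb|f7|10|
→ t2 |93|9e|fb|05|f7|e2|10|03|
→ t3 |03|10|e2|f7|05|fb|9e|93|

RES = [ 0x03  0x10  0xe2  0xf7  0x05  0xfb  0x9e  0x93 ]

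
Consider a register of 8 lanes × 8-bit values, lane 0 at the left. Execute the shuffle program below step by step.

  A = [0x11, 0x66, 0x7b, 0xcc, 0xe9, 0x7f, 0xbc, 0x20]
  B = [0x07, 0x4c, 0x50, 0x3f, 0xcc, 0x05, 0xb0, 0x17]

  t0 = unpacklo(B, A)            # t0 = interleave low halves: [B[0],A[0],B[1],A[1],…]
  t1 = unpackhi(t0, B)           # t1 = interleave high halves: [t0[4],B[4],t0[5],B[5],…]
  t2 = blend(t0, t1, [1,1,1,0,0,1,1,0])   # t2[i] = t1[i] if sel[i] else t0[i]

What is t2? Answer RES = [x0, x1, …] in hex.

→ t0 |07|11|4c|66|50|7b|3f|cc|
→ t1 |50|cc|7b|05|3f|b0|cc|17|
→ t2 |50|cc|7b|66|50|b0|cc|cc|

RES = [ 0x50  0xcc  0x7b  0x66  0x50  0xb0  0xcc  0xcc ]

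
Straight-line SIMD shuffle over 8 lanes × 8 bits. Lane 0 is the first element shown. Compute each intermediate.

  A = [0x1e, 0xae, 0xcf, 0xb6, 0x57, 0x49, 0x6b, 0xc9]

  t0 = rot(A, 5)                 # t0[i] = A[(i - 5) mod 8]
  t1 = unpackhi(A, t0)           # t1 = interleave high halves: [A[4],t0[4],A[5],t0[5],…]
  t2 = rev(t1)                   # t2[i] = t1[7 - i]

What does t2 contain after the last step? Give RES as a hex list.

RES = [ 0xcf  0xc9  0xae  0x6b  0x1e  0x49  0xc9  0x57 ]

t0 = [0xb6, 0x57, 0x49, 0x6b, 0xc9, 0x1e, 0xae, 0xcf]
t1 = [0x57, 0xc9, 0x49, 0x1e, 0x6b, 0xae, 0xc9, 0xcf]
t2 = [0xcf, 0xc9, 0xae, 0x6b, 0x1e, 0x49, 0xc9, 0x57]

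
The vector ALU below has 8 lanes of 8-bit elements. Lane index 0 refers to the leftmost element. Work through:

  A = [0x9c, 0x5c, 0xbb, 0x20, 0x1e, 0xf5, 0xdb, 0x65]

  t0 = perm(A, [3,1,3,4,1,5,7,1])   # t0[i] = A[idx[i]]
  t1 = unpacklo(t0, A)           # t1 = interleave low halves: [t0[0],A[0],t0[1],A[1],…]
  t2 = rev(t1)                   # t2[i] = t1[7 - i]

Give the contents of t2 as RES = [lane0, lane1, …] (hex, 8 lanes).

t0 = [0x20, 0x5c, 0x20, 0x1e, 0x5c, 0xf5, 0x65, 0x5c]
t1 = [0x20, 0x9c, 0x5c, 0x5c, 0x20, 0xbb, 0x1e, 0x20]
t2 = [0x20, 0x1e, 0xbb, 0x20, 0x5c, 0x5c, 0x9c, 0x20]

RES = [ 0x20  0x1e  0xbb  0x20  0x5c  0x5c  0x9c  0x20 ]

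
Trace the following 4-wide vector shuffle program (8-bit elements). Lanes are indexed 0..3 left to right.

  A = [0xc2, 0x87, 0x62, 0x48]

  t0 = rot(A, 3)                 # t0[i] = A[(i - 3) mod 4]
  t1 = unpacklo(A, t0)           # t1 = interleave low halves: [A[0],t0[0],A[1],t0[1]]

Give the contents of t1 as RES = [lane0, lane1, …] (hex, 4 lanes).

t0 = [0x87, 0x62, 0x48, 0xc2]
t1 = [0xc2, 0x87, 0x87, 0x62]

RES = [ 0xc2  0x87  0x87  0x62 ]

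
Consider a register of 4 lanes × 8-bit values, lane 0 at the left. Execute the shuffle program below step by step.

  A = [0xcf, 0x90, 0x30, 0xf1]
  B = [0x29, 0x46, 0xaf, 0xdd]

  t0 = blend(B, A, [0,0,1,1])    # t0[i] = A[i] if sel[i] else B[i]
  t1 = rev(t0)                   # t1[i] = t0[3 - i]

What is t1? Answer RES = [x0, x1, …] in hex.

  t0: 29 46 30 f1
  t1: f1 30 46 29

RES = [0xf1, 0x30, 0x46, 0x29]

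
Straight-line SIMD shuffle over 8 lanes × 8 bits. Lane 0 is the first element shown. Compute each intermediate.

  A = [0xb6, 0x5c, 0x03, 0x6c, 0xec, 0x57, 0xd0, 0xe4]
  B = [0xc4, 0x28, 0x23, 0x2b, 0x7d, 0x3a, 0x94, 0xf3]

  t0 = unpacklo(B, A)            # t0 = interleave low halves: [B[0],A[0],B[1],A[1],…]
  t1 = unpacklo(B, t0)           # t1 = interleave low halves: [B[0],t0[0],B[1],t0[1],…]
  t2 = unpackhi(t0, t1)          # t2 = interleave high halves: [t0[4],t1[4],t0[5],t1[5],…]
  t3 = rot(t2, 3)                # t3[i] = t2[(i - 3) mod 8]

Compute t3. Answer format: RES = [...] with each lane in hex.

RES = [0x2b, 0x6c, 0x5c, 0x23, 0x23, 0x03, 0x28, 0x2b]

t0 = [0xc4, 0xb6, 0x28, 0x5c, 0x23, 0x03, 0x2b, 0x6c]
t1 = [0xc4, 0xc4, 0x28, 0xb6, 0x23, 0x28, 0x2b, 0x5c]
t2 = [0x23, 0x23, 0x03, 0x28, 0x2b, 0x2b, 0x6c, 0x5c]
t3 = [0x2b, 0x6c, 0x5c, 0x23, 0x23, 0x03, 0x28, 0x2b]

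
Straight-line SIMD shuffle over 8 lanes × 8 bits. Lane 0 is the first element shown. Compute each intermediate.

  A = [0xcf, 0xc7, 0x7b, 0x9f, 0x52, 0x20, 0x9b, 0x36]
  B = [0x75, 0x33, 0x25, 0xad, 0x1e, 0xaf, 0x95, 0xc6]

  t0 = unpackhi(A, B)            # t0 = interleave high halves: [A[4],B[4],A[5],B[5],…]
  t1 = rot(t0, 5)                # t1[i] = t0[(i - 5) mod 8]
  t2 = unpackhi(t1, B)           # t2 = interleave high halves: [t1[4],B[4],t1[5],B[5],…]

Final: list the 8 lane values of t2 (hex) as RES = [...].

→ t0 |52|1e|20|af|9b|95|36|c6|
→ t1 |af|9b|95|36|c6|52|1e|20|
→ t2 |c6|1e|52|af|1e|95|20|c6|

RES = [ 0xc6  0x1e  0x52  0xaf  0x1e  0x95  0x20  0xc6 ]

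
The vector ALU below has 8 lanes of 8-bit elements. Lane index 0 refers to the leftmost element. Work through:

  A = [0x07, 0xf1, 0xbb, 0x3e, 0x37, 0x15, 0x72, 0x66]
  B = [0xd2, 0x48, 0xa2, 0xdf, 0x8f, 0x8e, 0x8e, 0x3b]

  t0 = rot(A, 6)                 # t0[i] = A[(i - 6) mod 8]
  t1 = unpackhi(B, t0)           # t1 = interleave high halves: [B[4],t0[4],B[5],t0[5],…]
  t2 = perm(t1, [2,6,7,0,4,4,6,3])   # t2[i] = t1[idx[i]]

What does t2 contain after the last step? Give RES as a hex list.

RES = [ 0x8e  0x3b  0xf1  0x8f  0x8e  0x8e  0x3b  0x66 ]

→ t0 |bb|3e|37|15|72|66|07|f1|
→ t1 |8f|72|8e|66|8e|07|3b|f1|
→ t2 |8e|3b|f1|8f|8e|8e|3b|66|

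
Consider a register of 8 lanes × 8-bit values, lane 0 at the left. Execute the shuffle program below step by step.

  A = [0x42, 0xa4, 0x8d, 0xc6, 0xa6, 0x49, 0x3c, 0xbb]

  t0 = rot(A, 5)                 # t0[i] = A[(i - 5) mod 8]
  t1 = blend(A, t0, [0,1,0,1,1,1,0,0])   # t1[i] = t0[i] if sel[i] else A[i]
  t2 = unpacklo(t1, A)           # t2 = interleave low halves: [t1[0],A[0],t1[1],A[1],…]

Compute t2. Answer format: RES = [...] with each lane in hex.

RES = [0x42, 0x42, 0xa6, 0xa4, 0x8d, 0x8d, 0x3c, 0xc6]

t0 = [0xc6, 0xa6, 0x49, 0x3c, 0xbb, 0x42, 0xa4, 0x8d]
t1 = [0x42, 0xa6, 0x8d, 0x3c, 0xbb, 0x42, 0x3c, 0xbb]
t2 = [0x42, 0x42, 0xa6, 0xa4, 0x8d, 0x8d, 0x3c, 0xc6]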